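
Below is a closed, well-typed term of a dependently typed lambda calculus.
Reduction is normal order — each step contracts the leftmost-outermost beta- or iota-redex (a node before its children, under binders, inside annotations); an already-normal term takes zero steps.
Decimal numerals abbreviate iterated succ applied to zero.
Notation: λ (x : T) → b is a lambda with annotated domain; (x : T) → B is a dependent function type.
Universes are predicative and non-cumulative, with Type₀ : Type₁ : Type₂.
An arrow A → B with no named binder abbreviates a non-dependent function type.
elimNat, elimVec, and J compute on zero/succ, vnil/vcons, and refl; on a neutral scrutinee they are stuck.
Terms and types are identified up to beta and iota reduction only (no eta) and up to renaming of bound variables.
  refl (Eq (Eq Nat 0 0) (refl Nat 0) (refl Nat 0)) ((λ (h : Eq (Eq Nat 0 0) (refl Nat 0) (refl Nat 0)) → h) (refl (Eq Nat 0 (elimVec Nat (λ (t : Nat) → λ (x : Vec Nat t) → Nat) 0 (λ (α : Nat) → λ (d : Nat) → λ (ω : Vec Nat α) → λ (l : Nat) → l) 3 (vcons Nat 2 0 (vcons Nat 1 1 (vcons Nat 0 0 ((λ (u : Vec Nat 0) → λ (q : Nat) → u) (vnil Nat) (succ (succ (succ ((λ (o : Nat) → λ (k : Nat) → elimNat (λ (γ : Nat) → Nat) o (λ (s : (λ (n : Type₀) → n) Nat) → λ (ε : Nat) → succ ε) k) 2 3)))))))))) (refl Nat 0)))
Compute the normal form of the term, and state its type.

reduced normal form:
  refl (Eq (Eq Nat 0 0) (refl Nat 0) (refl Nat 0)) (refl (Eq Nat 0 0) (refl Nat 0))
inferred type:
  Eq (Eq (Eq Nat 0 0) (refl Nat 0) (refl Nat 0)) (refl (Eq Nat 0 0) (refl Nat 0)) (refl (Eq Nat 0 0) (refl Nat 0))


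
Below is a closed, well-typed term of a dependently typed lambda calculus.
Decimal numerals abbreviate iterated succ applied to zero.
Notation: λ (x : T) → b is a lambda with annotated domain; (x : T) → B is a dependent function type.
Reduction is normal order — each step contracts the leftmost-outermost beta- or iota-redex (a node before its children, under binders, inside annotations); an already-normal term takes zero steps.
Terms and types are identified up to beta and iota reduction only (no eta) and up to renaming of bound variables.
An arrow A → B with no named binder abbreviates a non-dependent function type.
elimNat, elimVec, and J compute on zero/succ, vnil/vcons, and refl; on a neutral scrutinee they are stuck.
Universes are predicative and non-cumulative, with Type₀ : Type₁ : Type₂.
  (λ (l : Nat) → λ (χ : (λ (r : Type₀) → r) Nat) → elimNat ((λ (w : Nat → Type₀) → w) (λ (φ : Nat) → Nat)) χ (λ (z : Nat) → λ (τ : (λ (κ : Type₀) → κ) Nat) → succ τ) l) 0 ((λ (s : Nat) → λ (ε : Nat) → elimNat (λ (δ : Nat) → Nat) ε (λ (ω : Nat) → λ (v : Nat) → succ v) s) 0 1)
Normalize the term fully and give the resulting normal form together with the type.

normal form:
  1
the term's type:
  Nat


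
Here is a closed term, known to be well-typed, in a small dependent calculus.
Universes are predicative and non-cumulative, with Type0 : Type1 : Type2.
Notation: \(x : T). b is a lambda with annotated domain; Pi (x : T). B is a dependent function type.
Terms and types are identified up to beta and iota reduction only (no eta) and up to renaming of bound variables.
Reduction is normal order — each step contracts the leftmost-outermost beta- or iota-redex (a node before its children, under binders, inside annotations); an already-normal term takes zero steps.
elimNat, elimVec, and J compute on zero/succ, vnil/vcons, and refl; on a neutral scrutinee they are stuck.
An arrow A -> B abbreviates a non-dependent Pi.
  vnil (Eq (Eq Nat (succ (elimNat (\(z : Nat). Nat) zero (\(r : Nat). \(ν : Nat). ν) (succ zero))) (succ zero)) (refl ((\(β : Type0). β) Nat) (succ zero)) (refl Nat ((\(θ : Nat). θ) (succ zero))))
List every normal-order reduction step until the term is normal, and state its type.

normal-order reduction sequence:
  vnil (Eq (Eq Nat (succ (elimNat (\(z : Nat). Nat) zero (\(r : Nat). \(ν : Nat). ν) (succ zero))) (succ zero)) (refl ((\(β : Type0). β) Nat) (succ zero)) (refl Nat ((\(θ : Nat). θ) (succ zero))))
  ~> vnil (Eq (Eq Nat (succ ((\(z : Nat). \(r : Nat). r) zero (elimNat (\(ν : Nat). Nat) zero (\(β : Nat). \(θ : Nat). θ) zero))) (succ zero)) (refl ((\(σ : Type0). σ) Nat) (succ zero)) (refl Nat ((\(k : Nat). k) (succ zero))))
  ~> vnil (Eq (Eq Nat (succ ((\(z : Nat). z) (elimNat (\(r : Nat). Nat) zero (\(ν : Nat). \(β : Nat). β) zero))) (succ zero)) (refl ((\(θ : Type0). θ) Nat) (succ zero)) (refl Nat ((\(σ : Nat). σ) (succ zero))))
  ~> vnil (Eq (Eq Nat (succ (elimNat (\(z : Nat). Nat) zero (\(r : Nat). \(ν : Nat). ν) zero)) (succ zero)) (refl ((\(β : Type0). β) Nat) (succ zero)) (refl Nat ((\(θ : Nat). θ) (succ zero))))
  ~> vnil (Eq (Eq Nat (succ zero) (succ zero)) (refl ((\(z : Type0). z) Nat) (succ zero)) (refl Nat ((\(r : Nat). r) (succ zero))))
  ~> vnil (Eq (Eq Nat (succ zero) (succ zero)) (refl Nat (succ zero)) (refl Nat ((\(z : Nat). z) (succ zero))))
  ~> vnil (Eq (Eq Nat (succ zero) (succ zero)) (refl Nat (succ zero)) (refl Nat (succ zero)))
inferred type:
  Vec (Eq (Eq Nat (succ zero) (succ zero)) (refl Nat (succ zero)) (refl Nat (succ zero))) zero


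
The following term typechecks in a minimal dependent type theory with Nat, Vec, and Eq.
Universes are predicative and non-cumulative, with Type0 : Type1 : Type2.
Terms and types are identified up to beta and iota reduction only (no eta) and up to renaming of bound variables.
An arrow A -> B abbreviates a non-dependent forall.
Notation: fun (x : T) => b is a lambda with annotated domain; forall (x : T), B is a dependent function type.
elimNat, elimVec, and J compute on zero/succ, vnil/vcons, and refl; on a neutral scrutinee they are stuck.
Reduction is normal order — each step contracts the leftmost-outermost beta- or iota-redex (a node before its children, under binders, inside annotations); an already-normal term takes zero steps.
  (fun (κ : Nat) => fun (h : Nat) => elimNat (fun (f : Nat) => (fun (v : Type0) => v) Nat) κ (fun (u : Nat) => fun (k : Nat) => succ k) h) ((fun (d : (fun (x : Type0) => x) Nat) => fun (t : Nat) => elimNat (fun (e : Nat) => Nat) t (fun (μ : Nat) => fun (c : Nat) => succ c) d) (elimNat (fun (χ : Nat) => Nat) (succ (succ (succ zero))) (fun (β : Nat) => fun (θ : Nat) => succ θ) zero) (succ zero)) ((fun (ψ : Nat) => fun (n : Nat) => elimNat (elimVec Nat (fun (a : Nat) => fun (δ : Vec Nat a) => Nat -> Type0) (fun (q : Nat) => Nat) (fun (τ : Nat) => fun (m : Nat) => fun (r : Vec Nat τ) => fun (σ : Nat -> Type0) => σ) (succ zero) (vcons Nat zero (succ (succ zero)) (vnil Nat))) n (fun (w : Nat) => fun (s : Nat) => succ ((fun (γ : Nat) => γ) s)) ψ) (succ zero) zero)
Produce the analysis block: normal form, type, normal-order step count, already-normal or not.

reduced normal form:
  succ (succ (succ (succ (succ zero))))
inferred type:
  Nat
steps to reach normal form (normal order): 27
started in normal form: no
first contracted redex: a beta-redex


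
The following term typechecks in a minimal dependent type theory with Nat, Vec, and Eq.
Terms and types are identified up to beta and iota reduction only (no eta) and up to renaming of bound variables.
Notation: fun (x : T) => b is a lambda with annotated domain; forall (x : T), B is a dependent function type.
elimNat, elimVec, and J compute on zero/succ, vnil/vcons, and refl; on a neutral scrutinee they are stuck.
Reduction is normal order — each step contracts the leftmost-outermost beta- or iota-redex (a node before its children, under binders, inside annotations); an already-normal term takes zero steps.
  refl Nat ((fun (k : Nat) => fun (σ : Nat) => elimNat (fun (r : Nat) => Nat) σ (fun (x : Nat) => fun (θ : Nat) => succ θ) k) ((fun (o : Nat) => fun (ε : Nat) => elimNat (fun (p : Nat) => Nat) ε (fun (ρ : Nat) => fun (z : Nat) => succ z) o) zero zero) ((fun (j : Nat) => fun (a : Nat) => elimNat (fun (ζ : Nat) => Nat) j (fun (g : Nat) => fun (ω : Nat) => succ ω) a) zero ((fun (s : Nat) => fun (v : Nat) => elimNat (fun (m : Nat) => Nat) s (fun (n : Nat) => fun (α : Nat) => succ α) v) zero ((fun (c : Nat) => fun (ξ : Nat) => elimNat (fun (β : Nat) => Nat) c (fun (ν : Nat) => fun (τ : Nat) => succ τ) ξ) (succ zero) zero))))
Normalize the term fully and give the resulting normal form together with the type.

resulting normal form:
  refl Nat (succ zero)
the term's type:
  Eq Nat (succ zero) (succ zero)
observation: the term reaches its normal form after 21 normal-order steps.


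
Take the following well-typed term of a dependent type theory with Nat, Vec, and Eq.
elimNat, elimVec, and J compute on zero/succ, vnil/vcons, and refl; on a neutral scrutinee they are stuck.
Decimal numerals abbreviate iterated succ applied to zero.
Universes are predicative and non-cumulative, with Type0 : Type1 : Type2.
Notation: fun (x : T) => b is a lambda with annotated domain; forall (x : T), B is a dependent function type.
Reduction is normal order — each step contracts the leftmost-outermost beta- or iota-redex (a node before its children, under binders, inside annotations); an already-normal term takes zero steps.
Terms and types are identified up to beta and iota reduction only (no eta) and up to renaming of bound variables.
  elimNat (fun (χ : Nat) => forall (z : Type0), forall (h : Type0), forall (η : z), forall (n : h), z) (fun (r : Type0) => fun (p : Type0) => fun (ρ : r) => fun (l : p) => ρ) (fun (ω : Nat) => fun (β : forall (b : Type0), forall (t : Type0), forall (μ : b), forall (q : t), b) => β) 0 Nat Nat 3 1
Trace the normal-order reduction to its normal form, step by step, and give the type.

normal-order reduction:
  elimNat (fun (χ : Nat) => forall (z : Type0), forall (h : Type0), forall (η : z), forall (n : h), z) (fun (r : Type0) => fun (p : Type0) => fun (ρ : r) => fun (l : p) => ρ) (fun (ω : Nat) => fun (β : forall (b : Type0), forall (t : Type0), forall (μ : b), forall (q : t), b) => β) 0 Nat Nat 3 1
  ~> (fun (χ : Type0) => fun (z : Type0) => fun (h : χ) => fun (η : z) => h) Nat Nat 3 1
  ~> (fun (χ : Type0) => fun (z : Nat) => fun (h : χ) => z) Nat 3 1
  ~> (fun (χ : Nat) => fun (z : Nat) => χ) 3 1
  ~> (fun (χ : Nat) => 3) 1
  ~> 3
the term's type:
  Nat


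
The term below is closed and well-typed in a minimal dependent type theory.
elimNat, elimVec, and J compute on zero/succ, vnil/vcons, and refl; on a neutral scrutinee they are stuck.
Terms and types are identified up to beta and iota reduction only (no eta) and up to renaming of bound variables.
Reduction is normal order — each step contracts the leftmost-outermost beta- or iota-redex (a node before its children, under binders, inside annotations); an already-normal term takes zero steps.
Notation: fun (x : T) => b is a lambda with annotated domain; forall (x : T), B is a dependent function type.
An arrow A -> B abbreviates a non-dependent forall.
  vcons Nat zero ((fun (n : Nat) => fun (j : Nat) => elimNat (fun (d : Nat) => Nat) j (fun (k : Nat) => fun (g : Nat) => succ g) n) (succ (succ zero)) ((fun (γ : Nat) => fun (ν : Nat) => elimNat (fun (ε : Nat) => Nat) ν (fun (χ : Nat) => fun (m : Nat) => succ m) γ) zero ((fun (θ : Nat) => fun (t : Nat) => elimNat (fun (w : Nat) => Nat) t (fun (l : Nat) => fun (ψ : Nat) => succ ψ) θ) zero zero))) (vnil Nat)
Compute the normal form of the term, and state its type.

reduced normal form:
  vcons Nat zero (succ (succ zero)) (vnil Nat)
inferred type:
  Vec Nat (succ zero)
observation: normalization takes exactly 15 steps under the normal-order strategy.


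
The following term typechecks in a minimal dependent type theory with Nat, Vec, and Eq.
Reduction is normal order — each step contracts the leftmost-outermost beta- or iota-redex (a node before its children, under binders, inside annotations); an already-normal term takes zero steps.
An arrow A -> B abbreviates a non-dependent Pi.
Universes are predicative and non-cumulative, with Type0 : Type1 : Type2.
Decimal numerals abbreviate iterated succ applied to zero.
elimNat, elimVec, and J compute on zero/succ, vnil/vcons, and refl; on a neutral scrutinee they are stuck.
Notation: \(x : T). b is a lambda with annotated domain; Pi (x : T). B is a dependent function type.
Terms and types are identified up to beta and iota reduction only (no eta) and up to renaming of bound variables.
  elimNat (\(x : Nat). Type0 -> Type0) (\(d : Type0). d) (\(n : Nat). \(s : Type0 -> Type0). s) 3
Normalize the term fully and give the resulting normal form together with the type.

resulting normal form:
  \(x : Type0). x
type:
  Type0 -> Type0
observation: the first redex contracted is an elimNat iota-redex; the normal form is reached in 10 normal-order steps.


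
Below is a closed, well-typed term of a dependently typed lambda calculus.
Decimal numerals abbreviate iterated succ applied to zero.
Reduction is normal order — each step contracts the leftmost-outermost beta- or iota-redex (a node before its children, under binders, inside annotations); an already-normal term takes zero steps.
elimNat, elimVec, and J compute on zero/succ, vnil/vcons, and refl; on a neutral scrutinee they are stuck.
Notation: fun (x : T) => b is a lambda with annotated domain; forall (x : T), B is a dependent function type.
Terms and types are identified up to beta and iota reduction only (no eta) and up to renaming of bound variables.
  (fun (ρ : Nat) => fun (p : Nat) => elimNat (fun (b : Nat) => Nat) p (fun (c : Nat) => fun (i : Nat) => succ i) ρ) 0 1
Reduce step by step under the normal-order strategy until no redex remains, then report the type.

normal-order reduction:
  (fun (ρ : Nat) => fun (p : Nat) => elimNat (fun (b : Nat) => Nat) p (fun (c : Nat) => fun (i : Nat) => succ i) ρ) 0 1
  ~> (fun (ρ : Nat) => elimNat (fun (p : Nat) => Nat) ρ (fun (b : Nat) => fun (c : Nat) => succ c) 0) 1
  ~> elimNat (fun (ρ : Nat) => Nat) 1 (fun (p : Nat) => fun (b : Nat) => succ b) 0
  ~> 1
inferred type:
  Nat


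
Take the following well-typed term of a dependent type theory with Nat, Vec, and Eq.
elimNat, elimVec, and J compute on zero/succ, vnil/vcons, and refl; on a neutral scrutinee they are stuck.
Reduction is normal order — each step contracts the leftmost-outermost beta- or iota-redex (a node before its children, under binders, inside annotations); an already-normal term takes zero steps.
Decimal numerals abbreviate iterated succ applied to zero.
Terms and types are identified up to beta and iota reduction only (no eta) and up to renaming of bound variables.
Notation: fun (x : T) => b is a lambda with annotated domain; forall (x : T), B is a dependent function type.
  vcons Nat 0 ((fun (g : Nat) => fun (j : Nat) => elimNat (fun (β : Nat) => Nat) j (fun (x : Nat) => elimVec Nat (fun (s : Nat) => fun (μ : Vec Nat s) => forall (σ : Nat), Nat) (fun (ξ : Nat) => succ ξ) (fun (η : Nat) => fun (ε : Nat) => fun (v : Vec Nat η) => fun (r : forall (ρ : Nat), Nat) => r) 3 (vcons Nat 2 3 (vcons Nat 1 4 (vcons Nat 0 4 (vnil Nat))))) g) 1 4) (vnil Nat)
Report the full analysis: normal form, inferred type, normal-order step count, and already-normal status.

reduced normal form:
  vcons Nat 0 5 (vnil Nat)
the term's type:
  Vec Nat 1
steps to reach normal form (normal order): 22
already normal: no
first redex: a beta-redex


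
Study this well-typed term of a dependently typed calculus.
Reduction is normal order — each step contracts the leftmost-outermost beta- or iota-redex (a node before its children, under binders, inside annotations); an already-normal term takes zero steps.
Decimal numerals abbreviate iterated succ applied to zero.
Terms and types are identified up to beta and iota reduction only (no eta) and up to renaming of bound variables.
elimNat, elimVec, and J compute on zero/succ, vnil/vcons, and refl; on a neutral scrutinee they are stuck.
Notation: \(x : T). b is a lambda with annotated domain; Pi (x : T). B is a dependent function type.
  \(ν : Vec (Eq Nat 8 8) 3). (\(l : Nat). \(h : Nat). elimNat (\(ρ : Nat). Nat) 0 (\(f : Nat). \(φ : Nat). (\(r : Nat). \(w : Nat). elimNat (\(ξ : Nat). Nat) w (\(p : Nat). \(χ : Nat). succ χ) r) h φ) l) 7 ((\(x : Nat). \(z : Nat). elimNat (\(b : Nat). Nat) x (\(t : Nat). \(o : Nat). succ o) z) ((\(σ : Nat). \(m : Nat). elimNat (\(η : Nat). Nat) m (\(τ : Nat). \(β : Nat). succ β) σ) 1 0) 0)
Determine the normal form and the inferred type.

normal form:
  \(ν : Vec (Eq Nat 8 8) 3). 7
the term's type:
  Pi (ν : Vec (Eq Nat 8 8) 3). Nat
observation: normalization takes exactly 129 steps under the normal-order strategy.


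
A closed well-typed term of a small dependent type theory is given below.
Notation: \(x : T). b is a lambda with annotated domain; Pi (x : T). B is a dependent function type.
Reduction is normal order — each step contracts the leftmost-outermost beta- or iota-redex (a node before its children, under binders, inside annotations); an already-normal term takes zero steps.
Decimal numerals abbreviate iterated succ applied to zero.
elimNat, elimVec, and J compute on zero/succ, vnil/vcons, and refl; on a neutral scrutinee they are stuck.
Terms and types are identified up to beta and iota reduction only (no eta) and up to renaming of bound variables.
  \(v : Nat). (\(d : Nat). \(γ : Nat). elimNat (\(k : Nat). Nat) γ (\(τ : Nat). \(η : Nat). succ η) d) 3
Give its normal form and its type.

reduced normal form:
  \(v : Nat). \(d : Nat). succ (succ (succ d))
inferred type:
  Pi (v : Nat). Pi (d : Nat). Nat
observation: contracting a beta-redex first, the term normalizes in 11 steps.


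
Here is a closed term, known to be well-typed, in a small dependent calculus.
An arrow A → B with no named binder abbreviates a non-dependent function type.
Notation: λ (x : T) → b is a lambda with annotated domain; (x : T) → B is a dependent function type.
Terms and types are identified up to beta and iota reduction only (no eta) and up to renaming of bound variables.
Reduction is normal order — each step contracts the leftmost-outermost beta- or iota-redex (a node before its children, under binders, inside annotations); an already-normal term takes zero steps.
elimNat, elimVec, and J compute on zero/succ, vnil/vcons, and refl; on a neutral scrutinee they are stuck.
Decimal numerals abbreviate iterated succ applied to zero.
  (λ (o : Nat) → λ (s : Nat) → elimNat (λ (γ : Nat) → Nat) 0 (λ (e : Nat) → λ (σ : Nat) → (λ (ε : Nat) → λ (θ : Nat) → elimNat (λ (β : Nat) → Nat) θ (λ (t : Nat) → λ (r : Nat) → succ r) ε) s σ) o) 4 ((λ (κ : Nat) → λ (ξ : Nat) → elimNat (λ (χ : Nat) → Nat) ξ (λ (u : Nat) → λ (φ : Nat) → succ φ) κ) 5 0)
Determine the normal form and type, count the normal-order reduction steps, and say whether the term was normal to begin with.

resulting normal form:
  20
the term's type:
  Nat
reduction steps (normal order): 159
already normal: no
first contracted redex: a beta-redex


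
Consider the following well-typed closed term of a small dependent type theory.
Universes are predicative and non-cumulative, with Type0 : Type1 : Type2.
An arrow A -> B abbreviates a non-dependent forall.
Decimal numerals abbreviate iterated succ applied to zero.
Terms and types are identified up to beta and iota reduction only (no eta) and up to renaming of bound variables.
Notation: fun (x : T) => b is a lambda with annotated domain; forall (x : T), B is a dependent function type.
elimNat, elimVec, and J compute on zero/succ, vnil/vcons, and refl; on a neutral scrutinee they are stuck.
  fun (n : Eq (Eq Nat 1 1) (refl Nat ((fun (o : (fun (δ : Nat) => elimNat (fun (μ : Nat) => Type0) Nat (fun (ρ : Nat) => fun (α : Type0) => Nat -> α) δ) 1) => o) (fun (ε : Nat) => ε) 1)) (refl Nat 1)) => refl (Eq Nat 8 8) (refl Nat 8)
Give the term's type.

type:
  Eq (Eq Nat 1 1) (refl Nat 1) (refl Nat 1) -> Eq (Eq Nat 8 8) (refl Nat 8) (refl Nat 8)


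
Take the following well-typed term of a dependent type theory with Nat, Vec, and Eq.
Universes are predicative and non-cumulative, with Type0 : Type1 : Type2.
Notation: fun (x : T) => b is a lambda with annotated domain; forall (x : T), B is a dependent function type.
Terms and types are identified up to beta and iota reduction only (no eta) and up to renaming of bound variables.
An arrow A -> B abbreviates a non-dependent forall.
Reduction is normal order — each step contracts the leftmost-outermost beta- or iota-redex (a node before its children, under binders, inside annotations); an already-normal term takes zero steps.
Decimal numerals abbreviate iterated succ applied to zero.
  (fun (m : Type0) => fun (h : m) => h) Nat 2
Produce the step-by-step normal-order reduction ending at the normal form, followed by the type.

reduction (normal order):
  (fun (m : Type0) => fun (h : m) => h) Nat 2
  ~> (fun (m : Nat) => m) 2
  ~> 2
inferred type:
  Nat


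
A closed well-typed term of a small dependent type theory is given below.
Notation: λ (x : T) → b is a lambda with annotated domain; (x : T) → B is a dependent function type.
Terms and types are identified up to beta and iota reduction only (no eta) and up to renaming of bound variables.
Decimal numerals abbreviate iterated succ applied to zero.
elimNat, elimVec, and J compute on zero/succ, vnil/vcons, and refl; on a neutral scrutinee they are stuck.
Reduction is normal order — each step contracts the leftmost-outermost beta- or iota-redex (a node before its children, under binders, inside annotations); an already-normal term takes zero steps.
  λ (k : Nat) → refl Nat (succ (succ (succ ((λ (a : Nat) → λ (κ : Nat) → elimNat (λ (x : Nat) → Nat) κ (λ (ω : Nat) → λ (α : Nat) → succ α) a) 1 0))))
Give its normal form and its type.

normal form:
  λ (k : Nat) → refl Nat 4
the term's type:
  (k : Nat) → Eq Nat 4 4


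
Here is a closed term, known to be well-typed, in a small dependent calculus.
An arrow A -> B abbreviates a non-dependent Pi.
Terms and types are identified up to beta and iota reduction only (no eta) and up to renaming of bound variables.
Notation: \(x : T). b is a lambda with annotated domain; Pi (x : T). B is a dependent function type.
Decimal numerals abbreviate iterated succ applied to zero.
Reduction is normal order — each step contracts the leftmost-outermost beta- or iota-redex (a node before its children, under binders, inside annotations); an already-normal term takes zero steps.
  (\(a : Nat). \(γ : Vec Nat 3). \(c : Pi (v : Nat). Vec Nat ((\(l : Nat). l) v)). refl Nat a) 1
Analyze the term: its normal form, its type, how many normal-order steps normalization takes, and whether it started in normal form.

normal form:
  \(a : Vec Nat 3). \(γ : Pi (c : Nat). Vec Nat c). refl Nat 1
the term's type:
  Vec Nat 3 -> (Pi (a : Nat). Vec Nat a) -> Eq Nat 1 1
reduction steps (normal order): 2
term was already normal: no
first contracted redex: a beta-redex


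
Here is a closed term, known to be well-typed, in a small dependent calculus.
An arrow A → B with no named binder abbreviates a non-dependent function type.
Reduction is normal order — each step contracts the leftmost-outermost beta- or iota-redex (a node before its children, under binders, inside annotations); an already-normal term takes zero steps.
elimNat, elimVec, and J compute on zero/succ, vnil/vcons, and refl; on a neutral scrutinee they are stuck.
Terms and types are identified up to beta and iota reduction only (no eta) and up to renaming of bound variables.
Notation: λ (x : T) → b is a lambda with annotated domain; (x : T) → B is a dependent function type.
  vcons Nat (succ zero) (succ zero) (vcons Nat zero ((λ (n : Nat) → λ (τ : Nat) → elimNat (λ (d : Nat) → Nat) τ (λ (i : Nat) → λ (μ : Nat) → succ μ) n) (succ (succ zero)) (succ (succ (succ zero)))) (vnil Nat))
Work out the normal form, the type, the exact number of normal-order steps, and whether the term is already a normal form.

normal form:
  vcons Nat (succ zero) (succ zero) (vcons Nat zero (succ (succ (succ (succ (succ zero))))) (vnil Nat))
the term's type:
  Vec Nat (succ (succ zero))
normal-order step count: 9
started in normal form: no
first contracted redex: a beta-redex


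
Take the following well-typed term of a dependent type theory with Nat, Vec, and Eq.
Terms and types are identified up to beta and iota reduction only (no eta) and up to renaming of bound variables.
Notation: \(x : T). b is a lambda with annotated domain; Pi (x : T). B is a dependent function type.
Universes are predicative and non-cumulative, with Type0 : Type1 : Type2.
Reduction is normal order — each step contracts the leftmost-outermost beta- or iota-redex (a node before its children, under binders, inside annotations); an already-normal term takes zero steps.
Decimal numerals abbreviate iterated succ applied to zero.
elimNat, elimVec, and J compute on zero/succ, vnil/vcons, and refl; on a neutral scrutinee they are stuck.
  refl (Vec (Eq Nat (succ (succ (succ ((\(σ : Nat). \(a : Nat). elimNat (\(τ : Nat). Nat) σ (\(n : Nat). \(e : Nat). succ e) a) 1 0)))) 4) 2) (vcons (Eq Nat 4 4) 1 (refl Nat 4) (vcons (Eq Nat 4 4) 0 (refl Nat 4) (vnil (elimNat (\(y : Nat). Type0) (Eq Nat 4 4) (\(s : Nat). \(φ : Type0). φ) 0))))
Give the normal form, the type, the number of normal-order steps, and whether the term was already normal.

reduced normal form:
  refl (Vec (Eq Nat 4 4) 2) (vcons (Eq Nat 4 4) 1 (refl Nat 4) (vcons (Eq Nat 4 4) 0 (refl Nat 4) (vnil (Eq Nat 4 4))))
type:
  Eq (Vec (Eq Nat 4 4) 2) (vcons (Eq Nat 4 4) 1 (refl Nat 4) (vcons (Eq Nat 4 4) 0 (refl Nat 4) (vnil (Eq Nat 4 4)))) (vcons (Eq Nat 4 4) 1 (refl Nat 4) (vcons (Eq Nat 4 4) 0 (refl Nat 4) (vnil (Eq Nat 4 4))))
steps to reach normal form (normal order): 4
started in normal form: no
first contracted redex: a beta-redex


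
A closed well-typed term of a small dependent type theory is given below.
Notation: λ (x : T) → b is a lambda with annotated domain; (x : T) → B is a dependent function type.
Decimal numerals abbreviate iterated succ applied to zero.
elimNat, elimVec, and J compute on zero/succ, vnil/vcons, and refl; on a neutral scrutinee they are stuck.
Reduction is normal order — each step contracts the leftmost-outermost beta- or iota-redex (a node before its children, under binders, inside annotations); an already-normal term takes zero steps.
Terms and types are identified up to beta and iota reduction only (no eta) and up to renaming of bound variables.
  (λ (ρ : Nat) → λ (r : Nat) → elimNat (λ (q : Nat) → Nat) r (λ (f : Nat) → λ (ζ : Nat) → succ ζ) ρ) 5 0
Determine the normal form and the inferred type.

resulting normal form:
  5
type:
  Nat


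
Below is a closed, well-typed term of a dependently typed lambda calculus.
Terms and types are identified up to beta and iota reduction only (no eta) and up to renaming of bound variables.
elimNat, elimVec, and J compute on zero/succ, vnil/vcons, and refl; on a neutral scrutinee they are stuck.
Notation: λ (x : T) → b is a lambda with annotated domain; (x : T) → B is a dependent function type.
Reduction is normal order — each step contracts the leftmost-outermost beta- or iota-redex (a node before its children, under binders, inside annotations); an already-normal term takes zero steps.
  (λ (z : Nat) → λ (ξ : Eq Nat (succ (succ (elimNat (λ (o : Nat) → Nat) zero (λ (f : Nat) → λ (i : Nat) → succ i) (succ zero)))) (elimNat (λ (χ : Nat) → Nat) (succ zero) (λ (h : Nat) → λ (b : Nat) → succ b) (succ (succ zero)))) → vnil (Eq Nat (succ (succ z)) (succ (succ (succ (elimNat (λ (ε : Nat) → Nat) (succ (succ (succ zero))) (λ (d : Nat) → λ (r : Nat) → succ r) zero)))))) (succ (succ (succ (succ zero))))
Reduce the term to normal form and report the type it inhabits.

reduced normal form:
  λ (z : Eq Nat (succ (succ (succ zero))) (succ (succ (succ zero)))) → vnil (Eq Nat (succ (succ (succ (succ (succ (succ zero)))))) (succ (succ (succ (succ (succ (succ zero)))))))
the term's type:
  (z : Eq Nat (succ (succ (succ zero))) (succ (succ (succ zero)))) → Vec (Eq Nat (succ (succ (succ (succ (succ (succ zero)))))) (succ (succ (succ (succ (succ (succ zero))))))) zero
observation: the first redex contracted is a beta-redex; the normal form is reached in 13 normal-order steps.


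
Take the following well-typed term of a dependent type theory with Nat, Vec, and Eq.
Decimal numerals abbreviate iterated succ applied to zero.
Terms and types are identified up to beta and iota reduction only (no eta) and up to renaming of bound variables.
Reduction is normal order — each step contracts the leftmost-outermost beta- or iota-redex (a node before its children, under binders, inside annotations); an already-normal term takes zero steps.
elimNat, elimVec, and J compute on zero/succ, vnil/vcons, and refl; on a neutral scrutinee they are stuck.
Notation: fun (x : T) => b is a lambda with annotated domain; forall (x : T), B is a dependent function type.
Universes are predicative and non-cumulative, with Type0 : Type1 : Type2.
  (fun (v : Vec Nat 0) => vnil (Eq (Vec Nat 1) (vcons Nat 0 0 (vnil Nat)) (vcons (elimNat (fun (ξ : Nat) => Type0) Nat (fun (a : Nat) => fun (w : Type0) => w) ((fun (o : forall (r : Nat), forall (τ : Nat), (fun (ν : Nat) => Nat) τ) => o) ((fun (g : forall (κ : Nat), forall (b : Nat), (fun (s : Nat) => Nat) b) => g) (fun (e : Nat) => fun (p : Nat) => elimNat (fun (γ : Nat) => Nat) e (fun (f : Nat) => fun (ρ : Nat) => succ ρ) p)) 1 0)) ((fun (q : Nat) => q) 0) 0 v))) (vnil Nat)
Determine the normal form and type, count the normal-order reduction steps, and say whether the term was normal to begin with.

resulting normal form:
  vnil (Eq (Vec Nat 1) (vcons Nat 0 0 (vnil Nat)) (vcons Nat 0 0 (vnil Nat)))
the term's type:
  Vec (Eq (Vec Nat 1) (vcons Nat 0 0 (vnil Nat)) (vcons Nat 0 0 (vnil Nat))) 0
normal-order step count: 11
started in normal form: no
first redex: a beta-redex


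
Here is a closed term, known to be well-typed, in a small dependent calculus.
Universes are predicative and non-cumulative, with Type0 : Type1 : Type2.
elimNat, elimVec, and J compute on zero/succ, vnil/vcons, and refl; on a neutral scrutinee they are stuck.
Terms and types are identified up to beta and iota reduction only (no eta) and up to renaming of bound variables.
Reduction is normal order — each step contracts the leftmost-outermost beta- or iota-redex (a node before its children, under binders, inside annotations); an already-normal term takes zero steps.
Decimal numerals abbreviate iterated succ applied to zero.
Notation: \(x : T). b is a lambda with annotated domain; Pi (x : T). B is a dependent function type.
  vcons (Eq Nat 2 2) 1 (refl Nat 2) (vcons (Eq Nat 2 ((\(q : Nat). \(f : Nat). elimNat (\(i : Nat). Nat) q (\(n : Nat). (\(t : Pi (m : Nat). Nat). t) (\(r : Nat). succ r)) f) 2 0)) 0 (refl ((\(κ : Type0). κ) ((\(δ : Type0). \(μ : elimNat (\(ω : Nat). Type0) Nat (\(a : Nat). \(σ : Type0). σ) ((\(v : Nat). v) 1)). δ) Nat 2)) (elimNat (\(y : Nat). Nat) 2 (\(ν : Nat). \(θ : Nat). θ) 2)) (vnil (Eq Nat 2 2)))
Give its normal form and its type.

resulting normal form:
  vcons (Eq Nat 2 2) 1 (refl Nat 2) (vcons (Eq Nat 2 2) 0 (refl Nat 2) (vnil (Eq Nat 2 2)))
inferred type:
  Vec (Eq Nat 2 2) 2
observation: contracting a beta-redex first, the term normalizes in 13 steps.


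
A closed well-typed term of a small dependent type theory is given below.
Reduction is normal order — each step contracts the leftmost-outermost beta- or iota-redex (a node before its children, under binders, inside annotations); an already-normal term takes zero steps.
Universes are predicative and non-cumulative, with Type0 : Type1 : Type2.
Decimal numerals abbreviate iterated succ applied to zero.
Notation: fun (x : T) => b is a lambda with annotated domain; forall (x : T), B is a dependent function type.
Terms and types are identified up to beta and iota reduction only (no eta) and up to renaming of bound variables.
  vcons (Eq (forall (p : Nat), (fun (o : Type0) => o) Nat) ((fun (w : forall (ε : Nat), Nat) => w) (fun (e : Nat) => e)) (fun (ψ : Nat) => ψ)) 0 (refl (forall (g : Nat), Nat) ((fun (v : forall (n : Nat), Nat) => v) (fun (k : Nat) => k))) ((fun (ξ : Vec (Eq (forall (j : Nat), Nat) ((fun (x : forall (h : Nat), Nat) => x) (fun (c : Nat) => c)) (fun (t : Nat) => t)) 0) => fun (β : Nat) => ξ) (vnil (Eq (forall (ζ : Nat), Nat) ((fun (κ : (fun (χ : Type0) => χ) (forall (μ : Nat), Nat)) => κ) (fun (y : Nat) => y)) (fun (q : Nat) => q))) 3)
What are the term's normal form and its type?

normal form:
  vcons (Eq (forall (p : Nat), Nat) (fun (o : Nat) => o) (fun (w : Nat) => w)) 0 (refl (forall (ε : Nat), Nat) (fun (e : Nat) => e)) (vnil (Eq (forall (ψ : Nat), Nat) (fun (g : Nat) => g) (fun (v : Nat) => v)))
inferred type:
  Vec (Eq (forall (p : Nat), Nat) (fun (o : Nat) => o) (fun (w : Nat) => w)) 1
observation: the first redex contracted is a beta-redex; the normal form is reached in 6 normal-order steps.


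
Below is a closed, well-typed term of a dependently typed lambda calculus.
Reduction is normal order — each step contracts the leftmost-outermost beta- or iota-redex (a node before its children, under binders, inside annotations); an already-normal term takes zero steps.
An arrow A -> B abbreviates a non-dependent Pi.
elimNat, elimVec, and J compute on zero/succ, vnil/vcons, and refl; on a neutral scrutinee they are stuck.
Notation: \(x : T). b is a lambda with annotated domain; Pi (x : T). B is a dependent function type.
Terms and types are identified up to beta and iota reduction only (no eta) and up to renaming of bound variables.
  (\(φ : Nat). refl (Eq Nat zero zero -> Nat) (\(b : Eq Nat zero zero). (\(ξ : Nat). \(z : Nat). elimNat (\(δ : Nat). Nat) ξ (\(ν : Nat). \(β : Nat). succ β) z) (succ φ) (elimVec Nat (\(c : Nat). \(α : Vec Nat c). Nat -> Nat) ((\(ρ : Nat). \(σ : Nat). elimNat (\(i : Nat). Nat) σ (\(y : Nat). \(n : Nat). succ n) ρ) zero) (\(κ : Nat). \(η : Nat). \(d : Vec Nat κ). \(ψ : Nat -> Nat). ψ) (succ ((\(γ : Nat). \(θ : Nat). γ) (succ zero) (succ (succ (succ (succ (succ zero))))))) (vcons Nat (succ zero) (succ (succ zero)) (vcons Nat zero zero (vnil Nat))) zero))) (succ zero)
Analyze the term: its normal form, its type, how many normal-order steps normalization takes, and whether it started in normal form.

reduced normal form:
  refl (Eq Nat zero zero -> Nat) (\(φ : Eq Nat zero zero). succ (succ zero))
type:
  Eq (Eq Nat zero zero -> Nat) (\(φ : Eq Nat zero zero). succ (succ zero)) (\(b : Eq Nat zero zero). succ (succ zero))
normal-order step count: 18
already normal: no
first contracted redex: a beta-redex


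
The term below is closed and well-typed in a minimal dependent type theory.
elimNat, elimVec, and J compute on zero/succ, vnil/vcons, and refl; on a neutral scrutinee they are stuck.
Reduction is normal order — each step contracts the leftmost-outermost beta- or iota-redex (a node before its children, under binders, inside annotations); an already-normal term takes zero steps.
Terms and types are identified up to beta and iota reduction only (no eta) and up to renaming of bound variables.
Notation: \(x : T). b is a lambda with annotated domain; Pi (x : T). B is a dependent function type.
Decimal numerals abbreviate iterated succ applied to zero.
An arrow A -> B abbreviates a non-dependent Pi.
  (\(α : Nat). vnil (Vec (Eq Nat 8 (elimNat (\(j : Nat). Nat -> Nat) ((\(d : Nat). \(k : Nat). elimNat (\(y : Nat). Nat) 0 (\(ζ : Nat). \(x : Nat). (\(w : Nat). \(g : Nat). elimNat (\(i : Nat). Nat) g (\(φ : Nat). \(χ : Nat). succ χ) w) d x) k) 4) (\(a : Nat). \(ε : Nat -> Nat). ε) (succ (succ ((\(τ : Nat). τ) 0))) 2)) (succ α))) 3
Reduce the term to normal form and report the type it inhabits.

normal form:
  vnil (Vec (Eq Nat 8 8) 4)
inferred type:
  Vec (Vec (Eq Nat 8 8) 4) 0
observation: the leftmost-outermost redex is a beta-redex, and normalization takes 33 steps.


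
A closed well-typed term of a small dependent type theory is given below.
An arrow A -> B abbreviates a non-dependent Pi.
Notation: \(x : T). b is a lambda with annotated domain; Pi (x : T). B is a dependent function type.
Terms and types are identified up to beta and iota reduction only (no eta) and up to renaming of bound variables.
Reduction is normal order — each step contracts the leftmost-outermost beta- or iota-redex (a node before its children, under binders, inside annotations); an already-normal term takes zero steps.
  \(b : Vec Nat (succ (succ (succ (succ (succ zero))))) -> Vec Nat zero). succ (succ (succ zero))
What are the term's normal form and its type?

normal form:
  \(b : Vec Nat (succ (succ (succ (succ (succ zero))))) -> Vec Nat zero). succ (succ (succ zero))
inferred type:
  (Vec Nat (succ (succ (succ (succ (succ zero))))) -> Vec Nat zero) -> Nat
observation: the term is already in normal form.


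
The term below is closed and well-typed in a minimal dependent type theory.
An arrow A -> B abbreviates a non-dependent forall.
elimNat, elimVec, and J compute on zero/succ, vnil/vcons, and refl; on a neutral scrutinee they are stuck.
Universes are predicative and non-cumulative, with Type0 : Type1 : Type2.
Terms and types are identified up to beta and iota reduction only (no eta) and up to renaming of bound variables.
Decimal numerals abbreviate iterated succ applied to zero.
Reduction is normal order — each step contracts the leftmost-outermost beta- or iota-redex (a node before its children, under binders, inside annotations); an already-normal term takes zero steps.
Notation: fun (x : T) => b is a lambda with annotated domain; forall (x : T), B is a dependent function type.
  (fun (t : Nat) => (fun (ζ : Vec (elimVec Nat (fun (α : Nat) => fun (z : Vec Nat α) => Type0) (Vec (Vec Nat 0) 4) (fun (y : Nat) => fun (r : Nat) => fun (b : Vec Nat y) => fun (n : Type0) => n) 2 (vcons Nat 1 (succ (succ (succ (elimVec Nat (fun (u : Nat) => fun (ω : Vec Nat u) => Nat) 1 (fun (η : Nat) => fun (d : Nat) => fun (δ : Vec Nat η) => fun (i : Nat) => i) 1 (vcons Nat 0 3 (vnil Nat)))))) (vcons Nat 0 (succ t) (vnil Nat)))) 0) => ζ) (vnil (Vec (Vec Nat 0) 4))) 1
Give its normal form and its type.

normal form:
  vnil (Vec (Vec Nat 0) 4)
inferred type:
  Vec (Vec (Vec Nat 0) 4) 0


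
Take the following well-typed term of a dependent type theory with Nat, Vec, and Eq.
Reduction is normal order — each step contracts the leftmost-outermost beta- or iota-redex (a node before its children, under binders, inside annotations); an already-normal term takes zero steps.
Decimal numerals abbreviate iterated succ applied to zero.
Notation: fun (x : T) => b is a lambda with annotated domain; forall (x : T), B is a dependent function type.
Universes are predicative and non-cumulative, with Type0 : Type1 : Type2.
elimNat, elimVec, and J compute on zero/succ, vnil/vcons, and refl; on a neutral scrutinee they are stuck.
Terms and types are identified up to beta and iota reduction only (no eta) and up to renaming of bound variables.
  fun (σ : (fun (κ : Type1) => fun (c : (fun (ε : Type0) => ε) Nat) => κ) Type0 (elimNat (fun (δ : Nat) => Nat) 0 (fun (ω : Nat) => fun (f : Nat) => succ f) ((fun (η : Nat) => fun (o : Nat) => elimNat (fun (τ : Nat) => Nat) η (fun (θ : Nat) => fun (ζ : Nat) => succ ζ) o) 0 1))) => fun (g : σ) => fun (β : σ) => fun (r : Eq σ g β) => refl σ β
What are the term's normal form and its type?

resulting normal form:
  fun (σ : Type0) => fun (κ : σ) => fun (c : σ) => fun (ε : Eq σ κ c) => refl σ c
the term's type:
  forall (σ : Type0), forall (κ : σ), forall (c : σ), forall (ε : Eq σ κ c), Eq σ c c


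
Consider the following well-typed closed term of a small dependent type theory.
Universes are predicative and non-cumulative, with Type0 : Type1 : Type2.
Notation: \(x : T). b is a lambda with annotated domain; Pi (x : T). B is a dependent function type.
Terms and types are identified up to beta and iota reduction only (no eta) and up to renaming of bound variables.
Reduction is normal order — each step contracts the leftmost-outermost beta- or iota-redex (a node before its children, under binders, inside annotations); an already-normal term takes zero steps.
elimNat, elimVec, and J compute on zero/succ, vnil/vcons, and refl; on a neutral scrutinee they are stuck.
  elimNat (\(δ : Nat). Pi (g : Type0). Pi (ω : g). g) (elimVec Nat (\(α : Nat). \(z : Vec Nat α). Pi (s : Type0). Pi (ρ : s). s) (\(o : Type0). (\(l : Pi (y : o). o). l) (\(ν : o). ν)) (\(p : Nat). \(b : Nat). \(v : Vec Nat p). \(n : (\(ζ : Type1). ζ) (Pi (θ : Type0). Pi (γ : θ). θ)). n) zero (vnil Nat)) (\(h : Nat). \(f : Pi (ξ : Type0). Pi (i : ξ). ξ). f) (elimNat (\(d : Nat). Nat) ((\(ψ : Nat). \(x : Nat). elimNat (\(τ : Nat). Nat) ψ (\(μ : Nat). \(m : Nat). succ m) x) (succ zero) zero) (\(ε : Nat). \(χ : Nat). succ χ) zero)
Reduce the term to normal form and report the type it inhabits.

reduced normal form:
  \(δ : Type0). \(g : δ). g
the term's type:
  Pi (δ : Type0). Pi (g : δ). δ
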